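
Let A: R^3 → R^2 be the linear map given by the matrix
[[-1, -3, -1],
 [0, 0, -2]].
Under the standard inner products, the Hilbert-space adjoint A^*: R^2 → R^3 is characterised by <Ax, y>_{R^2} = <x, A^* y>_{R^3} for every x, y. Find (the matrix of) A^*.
A^* = A^T =
[[-1, 0],
 [-3, 0],
 [-1, -2]]

For real matrices with standard dot products, the defining identity <Ax, y> = <x, A^* y> gives (Ax)^T y = x^T (A^*) y, i.e. x^T A^T y = x^T (A^*) y. Since this holds for all x, y, we must have A^* = A^T. Therefore
A^* =
[[-1, 0],
 [-3, 0],
 [-1, -2]].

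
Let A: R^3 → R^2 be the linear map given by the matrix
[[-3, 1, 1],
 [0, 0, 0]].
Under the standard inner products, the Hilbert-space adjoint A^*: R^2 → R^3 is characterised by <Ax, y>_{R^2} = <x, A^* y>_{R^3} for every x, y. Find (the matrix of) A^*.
A^* = A^T =
[[-3, 0],
 [1, 0],
 [1, 0]]

For real matrices with standard dot products, the defining identity <Ax, y> = <x, A^* y> gives (Ax)^T y = x^T (A^*) y, i.e. x^T A^T y = x^T (A^*) y. Since this holds for all x, y, we must have A^* = A^T. Therefore
A^* =
[[-3, 0],
 [1, 0],
 [1, 0]].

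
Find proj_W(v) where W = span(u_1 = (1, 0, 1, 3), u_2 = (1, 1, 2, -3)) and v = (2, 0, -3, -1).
proj_W(v) = (-101/129, -35/129, -136/129, -31/43)

Set up U = [u_1 | ... | u_2] ∈ R^(4×2). The projector onto W = col(U) is P = U (U^T U)^(-1) U^T.
Compute U^T U =
  [11, -6]
  [-6, 15],
and U^T v = (-4, -1).
Solve U^T U · c = U^T v for the coefficients: c = (-22/43, -35/129). The projection is proj_W(v) = U c.
Check: (v - proj_W(v)) · u_1 = 0  (should be 0).
Check: (v - proj_W(v)) · u_2 = 0  (should be 0).
Result: proj_W(v) = (-101/129, -35/129, -136/129, -31/43).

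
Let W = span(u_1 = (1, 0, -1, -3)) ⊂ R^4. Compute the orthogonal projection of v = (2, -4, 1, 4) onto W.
proj_W(v) = (-1, 0, 1, 3)

Set up U = [u_1 | ... | u_1] ∈ R^(4×1). The projector onto W = col(U) is P = U (U^T U)^(-1) U^T.
Compute U^T U =
  [11],
and U^T v = (-11).
Solve U^T U · c = U^T v for the coefficients: c = (-1). The projection is proj_W(v) = U c.
Check: (v - proj_W(v)) · u_1 = 0  (should be 0).
Result: proj_W(v) = (-1, 0, 1, 3).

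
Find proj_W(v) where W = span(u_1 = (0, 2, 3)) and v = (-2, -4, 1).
proj_W(v) = (0, -10/13, -15/13)

Set up U = [u_1 | ... | u_1] ∈ R^(3×1). The projector onto W = col(U) is P = U (U^T U)^(-1) U^T.
Compute U^T U =
  [13],
and U^T v = (-5).
Solve U^T U · c = U^T v for the coefficients: c = (-5/13). The projection is proj_W(v) = U c.
Check: (v - proj_W(v)) · u_1 = 0  (should be 0).
Result: proj_W(v) = (0, -10/13, -15/13).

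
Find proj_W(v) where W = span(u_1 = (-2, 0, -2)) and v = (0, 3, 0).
proj_W(v) = (0, 0, 0)

Set up U = [u_1 | ... | u_1] ∈ R^(3×1). The projector onto W = col(U) is P = U (U^T U)^(-1) U^T.
Compute U^T U =
  [8],
and U^T v = (0).
Solve U^T U · c = U^T v for the coefficients: c = (0). The projection is proj_W(v) = U c.
Check: (v - proj_W(v)) · u_1 = 0  (should be 0).
Result: proj_W(v) = (0, 0, 0).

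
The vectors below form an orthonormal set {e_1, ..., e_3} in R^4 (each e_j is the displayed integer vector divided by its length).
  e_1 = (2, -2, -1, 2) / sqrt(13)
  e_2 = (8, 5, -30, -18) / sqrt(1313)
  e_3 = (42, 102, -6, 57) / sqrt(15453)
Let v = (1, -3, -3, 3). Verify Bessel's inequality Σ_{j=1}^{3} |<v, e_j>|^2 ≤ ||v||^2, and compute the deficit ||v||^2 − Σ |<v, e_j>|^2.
Σ |<v, e_j>|^2 = 395/17; ||v||^2 = 28; deficit = 81/17

Write each e_j = u_j / sqrt(<u_j, u_j>) where u_j is the displayed integer vector. Then <v, e_j> = <v, u_j> / sqrt(<u_j, u_j>), so |<v, e_j>|^2 = <v, u_j>^2 / <u_j, u_j>.
Coefficients: <v, e_1> = 17/sqrt(13), <v, e_2> = 29/sqrt(1313), <v, e_3> = -75/sqrt(15453).
Square and sum: Σ |<v, e_j>|^2 = 395/17.
Compute ||v||^2 = v·v = 28.
Deficit = 28 − 395/17 = 81/17 ≥ 0, confirming Bessel's inequality. (The deficit equals ||v − Σ <v,e_j> e_j||^2, the squared distance from v to span{e_j}.)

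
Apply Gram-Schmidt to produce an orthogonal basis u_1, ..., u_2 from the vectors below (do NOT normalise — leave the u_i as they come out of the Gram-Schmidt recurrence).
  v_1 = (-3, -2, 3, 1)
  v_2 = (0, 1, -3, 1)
Orthogonal basis:
  u_1 = (-3, -2, 3, 1)
  u_2 = (-30/23, 3/23, -39/23, 33/23)

Apply the Gram-Schmidt recurrence
  u_1 = v_1
  u_i = v_i − Σ_{j<i} ((v_i · u_j) / (u_j · u_j)) · u_j.

Step by step this gives:
  u_1 = (-3, -2, 3, 1)
  u_2 = (-30/23, 3/23, -39/23, 33/23)

Orthogonality check:
  u_2 · u_1 = 0 (should be 0)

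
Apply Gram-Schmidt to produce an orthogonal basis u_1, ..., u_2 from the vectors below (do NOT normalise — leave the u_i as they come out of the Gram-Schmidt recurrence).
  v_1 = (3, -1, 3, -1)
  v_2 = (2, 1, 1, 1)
Orthogonal basis:
  u_1 = (3, -1, 3, -1)
  u_2 = (19/20, 27/20, -1/20, 27/20)

Apply the Gram-Schmidt recurrence
  u_1 = v_1
  u_i = v_i − Σ_{j<i} ((v_i · u_j) / (u_j · u_j)) · u_j.

Step by step this gives:
  u_1 = (3, -1, 3, -1)
  u_2 = (19/20, 27/20, -1/20, 27/20)

Orthogonality check:
  u_2 · u_1 = 0 (should be 0)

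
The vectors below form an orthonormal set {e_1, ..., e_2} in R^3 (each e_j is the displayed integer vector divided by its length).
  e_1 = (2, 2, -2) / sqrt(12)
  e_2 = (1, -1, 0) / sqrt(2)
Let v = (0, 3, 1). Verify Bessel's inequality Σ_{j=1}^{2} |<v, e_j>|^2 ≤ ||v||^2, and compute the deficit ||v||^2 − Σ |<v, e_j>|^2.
Σ |<v, e_j>|^2 = 35/6; ||v||^2 = 10; deficit = 25/6

Write each e_j = u_j / sqrt(<u_j, u_j>) where u_j is the displayed integer vector. Then <v, e_j> = <v, u_j> / sqrt(<u_j, u_j>), so |<v, e_j>|^2 = <v, u_j>^2 / <u_j, u_j>.
Coefficients: <v, e_1> = 4/sqrt(12), <v, e_2> = -3/sqrt(2).
Square and sum: Σ |<v, e_j>|^2 = 35/6.
Compute ||v||^2 = v·v = 10.
Deficit = 10 − 35/6 = 25/6 ≥ 0, confirming Bessel's inequality. (The deficit equals ||v − Σ <v,e_j> e_j||^2, the squared distance from v to span{e_j}.)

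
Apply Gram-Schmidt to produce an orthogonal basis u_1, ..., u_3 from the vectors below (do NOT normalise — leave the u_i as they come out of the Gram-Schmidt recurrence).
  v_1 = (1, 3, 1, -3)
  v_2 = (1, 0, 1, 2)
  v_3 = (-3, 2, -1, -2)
Orthogonal basis:
  u_1 = (1, 3, 1, -3)
  u_2 = (6/5, 3/5, 6/5, 7/5)
  u_3 = (-25/13, 20/13, 1/13, 12/13)

Apply the Gram-Schmidt recurrence
  u_1 = v_1
  u_i = v_i − Σ_{j<i} ((v_i · u_j) / (u_j · u_j)) · u_j.

Step by step this gives:
  u_1 = (1, 3, 1, -3)
  u_2 = (6/5, 3/5, 6/5, 7/5)
  u_3 = (-25/13, 20/13, 1/13, 12/13)

Orthogonality check:
  u_2 · u_1 = 0 (should be 0)
  u_3 · u_1 = 0 (should be 0)
  u_3 · u_2 = 0 (should be 0)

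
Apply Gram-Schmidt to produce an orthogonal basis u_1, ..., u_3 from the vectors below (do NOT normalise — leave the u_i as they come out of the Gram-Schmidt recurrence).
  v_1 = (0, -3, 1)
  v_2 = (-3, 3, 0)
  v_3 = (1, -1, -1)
Orthogonal basis:
  u_1 = (0, -3, 1)
  u_2 = (-3, 3/10, 9/10)
  u_3 = (-3/11, -3/11, -9/11)

Apply the Gram-Schmidt recurrence
  u_1 = v_1
  u_i = v_i − Σ_{j<i} ((v_i · u_j) / (u_j · u_j)) · u_j.

Step by step this gives:
  u_1 = (0, -3, 1)
  u_2 = (-3, 3/10, 9/10)
  u_3 = (-3/11, -3/11, -9/11)

Orthogonality check:
  u_2 · u_1 = 0 (should be 0)
  u_3 · u_1 = 0 (should be 0)
  u_3 · u_2 = 0 (should be 0)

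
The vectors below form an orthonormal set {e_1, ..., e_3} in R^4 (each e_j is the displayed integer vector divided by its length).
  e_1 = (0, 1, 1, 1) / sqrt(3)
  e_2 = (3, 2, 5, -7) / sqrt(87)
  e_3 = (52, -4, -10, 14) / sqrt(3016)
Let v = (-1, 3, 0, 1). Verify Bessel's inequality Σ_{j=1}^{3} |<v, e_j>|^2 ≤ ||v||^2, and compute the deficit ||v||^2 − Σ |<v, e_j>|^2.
Σ |<v, e_j>|^2 = 165/26; ||v||^2 = 11; deficit = 121/26

Write each e_j = u_j / sqrt(<u_j, u_j>) where u_j is the displayed integer vector. Then <v, e_j> = <v, u_j> / sqrt(<u_j, u_j>), so |<v, e_j>|^2 = <v, u_j>^2 / <u_j, u_j>.
Coefficients: <v, e_1> = 4/sqrt(3), <v, e_2> = -4/sqrt(87), <v, e_3> = -50/sqrt(3016).
Square and sum: Σ |<v, e_j>|^2 = 165/26.
Compute ||v||^2 = v·v = 11.
Deficit = 11 − 165/26 = 121/26 ≥ 0, confirming Bessel's inequality. (The deficit equals ||v − Σ <v,e_j> e_j||^2, the squared distance from v to span{e_j}.)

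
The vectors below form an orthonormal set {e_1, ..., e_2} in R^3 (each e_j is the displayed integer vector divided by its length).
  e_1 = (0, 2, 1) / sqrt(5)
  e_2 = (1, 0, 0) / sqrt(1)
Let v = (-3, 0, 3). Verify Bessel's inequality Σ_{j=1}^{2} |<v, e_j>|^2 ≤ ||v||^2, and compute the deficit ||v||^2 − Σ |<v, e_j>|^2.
Σ |<v, e_j>|^2 = 54/5; ||v||^2 = 18; deficit = 36/5

Write each e_j = u_j / sqrt(<u_j, u_j>) where u_j is the displayed integer vector. Then <v, e_j> = <v, u_j> / sqrt(<u_j, u_j>), so |<v, e_j>|^2 = <v, u_j>^2 / <u_j, u_j>.
Coefficients: <v, e_1> = 3/sqrt(5), <v, e_2> = -3/sqrt(1).
Square and sum: Σ |<v, e_j>|^2 = 54/5.
Compute ||v||^2 = v·v = 18.
Deficit = 18 − 54/5 = 36/5 ≥ 0, confirming Bessel's inequality. (The deficit equals ||v − Σ <v,e_j> e_j||^2, the squared distance from v to span{e_j}.)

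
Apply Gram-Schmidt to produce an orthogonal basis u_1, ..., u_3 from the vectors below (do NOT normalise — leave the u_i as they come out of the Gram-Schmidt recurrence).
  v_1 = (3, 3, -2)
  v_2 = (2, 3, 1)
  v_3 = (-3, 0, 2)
Orthogonal basis:
  u_1 = (3, 3, -2)
  u_2 = (5/22, 27/22, 24/11)
  u_3 = (-189/139, 147/139, -63/139)

Apply the Gram-Schmidt recurrence
  u_1 = v_1
  u_i = v_i − Σ_{j<i} ((v_i · u_j) / (u_j · u_j)) · u_j.

Step by step this gives:
  u_1 = (3, 3, -2)
  u_2 = (5/22, 27/22, 24/11)
  u_3 = (-189/139, 147/139, -63/139)

Orthogonality check:
  u_2 · u_1 = 0 (should be 0)
  u_3 · u_1 = 0 (should be 0)
  u_3 · u_2 = 0 (should be 0)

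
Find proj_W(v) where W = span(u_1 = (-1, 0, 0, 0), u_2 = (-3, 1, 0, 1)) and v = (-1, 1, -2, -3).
proj_W(v) = (-1, -1, 0, -1)

Set up U = [u_1 | ... | u_2] ∈ R^(4×2). The projector onto W = col(U) is P = U (U^T U)^(-1) U^T.
Compute U^T U =
  [1, 3]
  [3, 11],
and U^T v = (1, 1).
Solve U^T U · c = U^T v for the coefficients: c = (4, -1). The projection is proj_W(v) = U c.
Check: (v - proj_W(v)) · u_1 = 0  (should be 0).
Check: (v - proj_W(v)) · u_2 = 0  (should be 0).
Result: proj_W(v) = (-1, -1, 0, -1).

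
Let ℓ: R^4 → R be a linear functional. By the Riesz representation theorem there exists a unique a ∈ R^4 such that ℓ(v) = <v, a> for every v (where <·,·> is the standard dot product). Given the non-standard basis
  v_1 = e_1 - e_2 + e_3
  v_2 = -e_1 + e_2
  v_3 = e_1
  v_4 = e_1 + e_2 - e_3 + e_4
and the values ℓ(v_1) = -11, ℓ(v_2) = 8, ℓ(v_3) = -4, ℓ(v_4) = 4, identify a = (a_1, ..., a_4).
a = (-4, 4, -3, 1)

Write a = (a_1, ..., a_4) in the standard basis. For each basis vector v_i, ℓ(v_i) = <v_i, a> is a linear equation in the a_j's. Collect the n equations into a matrix system V a = ℓ, where row i of V is v_i (expressed in the standard basis). Since V is invertible (lower-triangular with 1s on the diagonal, up to permutation), solve by back-substitution:
  V =
[[1, -1, 1, 0],
 [-1, 1, 0, 0],
 [1, 0, 0, 0],
 [1, 1, -1, 1]]
  V a = (-11, 8, -4, 4)
Solving gives a = (-4, 4, -3, 1).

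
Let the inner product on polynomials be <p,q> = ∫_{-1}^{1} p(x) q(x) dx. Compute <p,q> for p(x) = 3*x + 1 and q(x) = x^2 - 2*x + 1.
<p,q> = -4/3

Expand the product: p(x)·q(x) = 3*x^3 - 5*x^2 + x + 1.
∫_{-1}^{1} of each monomial x^k gives [2/(k+1) if k even, 0 if k odd]. Integrating term-by-term (or equivalently evaluating the antiderivative F(x) = 3*x^4/4 - 5*x^3/3 + x^2/2 + x at the endpoints):
  F(1) − F(−1) = 7/12 − (23/12) = -4/3.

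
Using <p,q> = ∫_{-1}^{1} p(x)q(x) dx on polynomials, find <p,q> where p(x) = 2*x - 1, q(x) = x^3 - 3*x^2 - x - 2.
<p,q> = 82/15

Expand the product: p(x)·q(x) = 2*x^4 - 7*x^3 + x^2 - 3*x + 2.
∫_{-1}^{1} of each monomial x^k gives [2/(k+1) if k even, 0 if k odd]. Integrating term-by-term (or equivalently evaluating the antiderivative F(x) = 2*x^5/5 - 7*x^4/4 + x^3/3 - 3*x^2/2 + 2*x at the endpoints):
  F(1) − F(−1) = -31/60 − (-359/60) = 82/15.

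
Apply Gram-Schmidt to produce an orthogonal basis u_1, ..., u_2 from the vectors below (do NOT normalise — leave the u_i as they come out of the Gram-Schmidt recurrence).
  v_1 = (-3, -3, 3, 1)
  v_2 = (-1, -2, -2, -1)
Orthogonal basis:
  u_1 = (-3, -3, 3, 1)
  u_2 = (-11/14, -25/14, -31/14, -15/14)

Apply the Gram-Schmidt recurrence
  u_1 = v_1
  u_i = v_i − Σ_{j<i} ((v_i · u_j) / (u_j · u_j)) · u_j.

Step by step this gives:
  u_1 = (-3, -3, 3, 1)
  u_2 = (-11/14, -25/14, -31/14, -15/14)

Orthogonality check:
  u_2 · u_1 = 0 (should be 0)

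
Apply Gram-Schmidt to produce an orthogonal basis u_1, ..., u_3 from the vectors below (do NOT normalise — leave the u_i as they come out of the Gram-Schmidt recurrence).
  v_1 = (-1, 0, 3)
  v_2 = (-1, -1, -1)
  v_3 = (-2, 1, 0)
Orthogonal basis:
  u_1 = (-1, 0, 3)
  u_2 = (-6/5, -1, -2/5)
  u_3 = (-15/13, 20/13, -5/13)

Apply the Gram-Schmidt recurrence
  u_1 = v_1
  u_i = v_i − Σ_{j<i} ((v_i · u_j) / (u_j · u_j)) · u_j.

Step by step this gives:
  u_1 = (-1, 0, 3)
  u_2 = (-6/5, -1, -2/5)
  u_3 = (-15/13, 20/13, -5/13)

Orthogonality check:
  u_2 · u_1 = 0 (should be 0)
  u_3 · u_1 = 0 (should be 0)
  u_3 · u_2 = 0 (should be 0)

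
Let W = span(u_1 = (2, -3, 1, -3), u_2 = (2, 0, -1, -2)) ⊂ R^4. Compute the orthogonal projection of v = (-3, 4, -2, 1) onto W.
proj_W(v) = (-4/3, 51/14, -37/21, 107/42)

Set up U = [u_1 | ... | u_2] ∈ R^(4×2). The projector onto W = col(U) is P = U (U^T U)^(-1) U^T.
Compute U^T U =
  [23, 9]
  [9, 9],
and U^T v = (-23, -6).
Solve U^T U · c = U^T v for the coefficients: c = (-17/14, 23/42). The projection is proj_W(v) = U c.
Check: (v - proj_W(v)) · u_1 = 0  (should be 0).
Check: (v - proj_W(v)) · u_2 = 0  (should be 0).
Result: proj_W(v) = (-4/3, 51/14, -37/21, 107/42).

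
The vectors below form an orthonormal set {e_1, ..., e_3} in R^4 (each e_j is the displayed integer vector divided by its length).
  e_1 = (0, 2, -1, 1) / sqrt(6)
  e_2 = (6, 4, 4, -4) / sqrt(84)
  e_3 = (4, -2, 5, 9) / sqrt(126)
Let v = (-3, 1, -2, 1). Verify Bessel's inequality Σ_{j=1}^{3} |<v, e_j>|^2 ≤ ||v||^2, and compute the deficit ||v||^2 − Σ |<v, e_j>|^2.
Σ |<v, e_j>|^2 = 14; ||v||^2 = 15; deficit = 1

Write each e_j = u_j / sqrt(<u_j, u_j>) where u_j is the displayed integer vector. Then <v, e_j> = <v, u_j> / sqrt(<u_j, u_j>), so |<v, e_j>|^2 = <v, u_j>^2 / <u_j, u_j>.
Coefficients: <v, e_1> = 5/sqrt(6), <v, e_2> = -26/sqrt(84), <v, e_3> = -15/sqrt(126).
Square and sum: Σ |<v, e_j>|^2 = 14.
Compute ||v||^2 = v·v = 15.
Deficit = 15 − 14 = 1 ≥ 0, confirming Bessel's inequality. (The deficit equals ||v − Σ <v,e_j> e_j||^2, the squared distance from v to span{e_j}.)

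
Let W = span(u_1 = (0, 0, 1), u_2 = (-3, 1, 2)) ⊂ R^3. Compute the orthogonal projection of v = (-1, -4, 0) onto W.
proj_W(v) = (3/10, -1/10, 0)

Set up U = [u_1 | ... | u_2] ∈ R^(3×2). The projector onto W = col(U) is P = U (U^T U)^(-1) U^T.
Compute U^T U =
  [1, 2]
  [2, 14],
and U^T v = (0, -1).
Solve U^T U · c = U^T v for the coefficients: c = (1/5, -1/10). The projection is proj_W(v) = U c.
Check: (v - proj_W(v)) · u_1 = 0  (should be 0).
Check: (v - proj_W(v)) · u_2 = 0  (should be 0).
Result: proj_W(v) = (3/10, -1/10, 0).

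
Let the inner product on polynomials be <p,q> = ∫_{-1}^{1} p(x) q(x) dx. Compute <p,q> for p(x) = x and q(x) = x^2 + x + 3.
<p,q> = 2/3

Expand the product: p(x)·q(x) = x^3 + x^2 + 3*x.
∫_{-1}^{1} of each monomial x^k gives [2/(k+1) if k even, 0 if k odd]. Integrating term-by-term (or equivalently evaluating the antiderivative F(x) = x^4/4 + x^3/3 + 3*x^2/2 at the endpoints):
  F(1) − F(−1) = 25/12 − (17/12) = 2/3.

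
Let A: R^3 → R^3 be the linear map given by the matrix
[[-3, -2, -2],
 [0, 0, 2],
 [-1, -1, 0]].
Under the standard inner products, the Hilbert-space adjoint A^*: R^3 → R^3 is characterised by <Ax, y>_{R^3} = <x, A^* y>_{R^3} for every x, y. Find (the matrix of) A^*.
A^* = A^T =
[[-3, 0, -1],
 [-2, 0, -1],
 [-2, 2, 0]]

For real matrices with standard dot products, the defining identity <Ax, y> = <x, A^* y> gives (Ax)^T y = x^T (A^*) y, i.e. x^T A^T y = x^T (A^*) y. Since this holds for all x, y, we must have A^* = A^T. Therefore
A^* =
[[-3, 0, -1],
 [-2, 0, -1],
 [-2, 2, 0]].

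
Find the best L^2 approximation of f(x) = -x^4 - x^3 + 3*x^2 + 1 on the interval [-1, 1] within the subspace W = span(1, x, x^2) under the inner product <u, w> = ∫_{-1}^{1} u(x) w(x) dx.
g(x) = 15*x^2/7 - 3*x/5 + 38/35

The best approximation g ∈ W is the orthogonal projection of f onto W. Writing g = a_0 + a_1 x + a_2 x^2, the coefficients solve the normal equations G · a = b where
  G_{ij} = <φ_i, φ_j> and b_i = <f, φ_i>, with φ_0 = 1, φ_1 = x, φ_2 = x^2.
G =
  [2, 0, 2/3]
  [0, 2/3, 0]
  [2/3, 0, 2/5],
b = (18/5, -2/5, 166/105).
Solving gives a_0 = 38/35, a_1 = -3/5, a_2 = 15/7, so
  g(x) = 15*x^2/7 - 3*x/5 + 38/35.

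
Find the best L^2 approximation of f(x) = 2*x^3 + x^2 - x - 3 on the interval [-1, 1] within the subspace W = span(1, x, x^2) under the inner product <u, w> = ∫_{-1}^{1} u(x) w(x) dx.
g(x) = x^2 + x/5 - 3

The best approximation g ∈ W is the orthogonal projection of f onto W. Writing g = a_0 + a_1 x + a_2 x^2, the coefficients solve the normal equations G · a = b where
  G_{ij} = <φ_i, φ_j> and b_i = <f, φ_i>, with φ_0 = 1, φ_1 = x, φ_2 = x^2.
G =
  [2, 0, 2/3]
  [0, 2/3, 0]
  [2/3, 0, 2/5],
b = (-16/3, 2/15, -8/5).
Solving gives a_0 = -3, a_1 = 1/5, a_2 = 1, so
  g(x) = x^2 + x/5 - 3.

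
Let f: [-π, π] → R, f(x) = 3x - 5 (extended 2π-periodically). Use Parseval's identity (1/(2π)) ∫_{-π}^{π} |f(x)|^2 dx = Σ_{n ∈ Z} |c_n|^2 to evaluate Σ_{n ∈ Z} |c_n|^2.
Σ |c_n|^2 = 3π^2 + 25

Expand and integrate term by term over [-π, π]:
  ∫ (3x)^2 dx = 9·(2π^3/3); ∫ 2·3·(-5)·x dx = 0 (odd integrand); ∫ (-5)^2 dx = 25·2π.
So (1/(2π)) ∫_{-π}^{π} (3x - 5)^2 dx = 9π^2/3 + 25 = 3π^2 + 25.
Parseval ⇒ Σ |c_n|^2 = 3π^2 + 25.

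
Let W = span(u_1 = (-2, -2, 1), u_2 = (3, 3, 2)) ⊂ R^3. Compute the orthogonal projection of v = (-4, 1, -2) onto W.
proj_W(v) = (-3/2, -3/2, -2)

Set up U = [u_1 | ... | u_2] ∈ R^(3×2). The projector onto W = col(U) is P = U (U^T U)^(-1) U^T.
Compute U^T U =
  [9, -10]
  [-10, 22],
and U^T v = (4, -13).
Solve U^T U · c = U^T v for the coefficients: c = (-3/7, -11/14). The projection is proj_W(v) = U c.
Check: (v - proj_W(v)) · u_1 = 0  (should be 0).
Check: (v - proj_W(v)) · u_2 = 0  (should be 0).
Result: proj_W(v) = (-3/2, -3/2, -2).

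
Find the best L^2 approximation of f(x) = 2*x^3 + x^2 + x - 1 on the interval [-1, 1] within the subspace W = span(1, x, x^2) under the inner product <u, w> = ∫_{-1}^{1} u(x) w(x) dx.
g(x) = x^2 + 11*x/5 - 1

The best approximation g ∈ W is the orthogonal projection of f onto W. Writing g = a_0 + a_1 x + a_2 x^2, the coefficients solve the normal equations G · a = b where
  G_{ij} = <φ_i, φ_j> and b_i = <f, φ_i>, with φ_0 = 1, φ_1 = x, φ_2 = x^2.
G =
  [2, 0, 2/3]
  [0, 2/3, 0]
  [2/3, 0, 2/5],
b = (-4/3, 22/15, -4/15).
Solving gives a_0 = -1, a_1 = 11/5, a_2 = 1, so
  g(x) = x^2 + 11*x/5 - 1.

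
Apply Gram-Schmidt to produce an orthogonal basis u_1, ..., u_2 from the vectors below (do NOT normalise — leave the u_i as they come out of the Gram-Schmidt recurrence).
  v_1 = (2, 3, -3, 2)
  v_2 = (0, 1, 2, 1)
Orthogonal basis:
  u_1 = (2, 3, -3, 2)
  u_2 = (1/13, 29/26, 49/26, 14/13)

Apply the Gram-Schmidt recurrence
  u_1 = v_1
  u_i = v_i − Σ_{j<i} ((v_i · u_j) / (u_j · u_j)) · u_j.

Step by step this gives:
  u_1 = (2, 3, -3, 2)
  u_2 = (1/13, 29/26, 49/26, 14/13)

Orthogonality check:
  u_2 · u_1 = 0 (should be 0)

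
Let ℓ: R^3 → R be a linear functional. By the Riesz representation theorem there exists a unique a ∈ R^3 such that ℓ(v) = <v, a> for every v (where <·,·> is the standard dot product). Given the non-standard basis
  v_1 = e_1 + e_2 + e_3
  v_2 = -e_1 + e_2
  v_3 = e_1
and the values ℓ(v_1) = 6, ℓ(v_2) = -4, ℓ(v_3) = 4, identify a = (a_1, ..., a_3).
a = (4, 0, 2)

Write a = (a_1, ..., a_3) in the standard basis. For each basis vector v_i, ℓ(v_i) = <v_i, a> is a linear equation in the a_j's. Collect the n equations into a matrix system V a = ℓ, where row i of V is v_i (expressed in the standard basis). Since V is invertible (lower-triangular with 1s on the diagonal, up to permutation), solve by back-substitution:
  V =
[[1, 1, 1],
 [-1, 1, 0],
 [1, 0, 0]]
  V a = (6, -4, 4)
Solving gives a = (4, 0, 2).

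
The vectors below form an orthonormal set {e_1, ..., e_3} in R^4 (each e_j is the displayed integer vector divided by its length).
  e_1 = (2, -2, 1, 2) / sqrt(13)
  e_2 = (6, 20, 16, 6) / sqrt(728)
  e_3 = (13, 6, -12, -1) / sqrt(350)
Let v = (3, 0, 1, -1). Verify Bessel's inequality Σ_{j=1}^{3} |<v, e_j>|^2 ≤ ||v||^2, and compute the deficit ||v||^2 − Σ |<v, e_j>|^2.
Σ |<v, e_j>|^2 = 131/25; ||v||^2 = 11; deficit = 144/25

Write each e_j = u_j / sqrt(<u_j, u_j>) where u_j is the displayed integer vector. Then <v, e_j> = <v, u_j> / sqrt(<u_j, u_j>), so |<v, e_j>|^2 = <v, u_j>^2 / <u_j, u_j>.
Coefficients: <v, e_1> = 5/sqrt(13), <v, e_2> = 28/sqrt(728), <v, e_3> = 28/sqrt(350).
Square and sum: Σ |<v, e_j>|^2 = 131/25.
Compute ||v||^2 = v·v = 11.
Deficit = 11 − 131/25 = 144/25 ≥ 0, confirming Bessel's inequality. (The deficit equals ||v − Σ <v,e_j> e_j||^2, the squared distance from v to span{e_j}.)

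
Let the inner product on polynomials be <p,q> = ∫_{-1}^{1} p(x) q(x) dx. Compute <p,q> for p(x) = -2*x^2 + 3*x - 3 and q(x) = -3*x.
<p,q> = -6

Expand the product: p(x)·q(x) = 6*x^3 - 9*x^2 + 9*x.
∫_{-1}^{1} of each monomial x^k gives [2/(k+1) if k even, 0 if k odd]. Integrating term-by-term (or equivalently evaluating the antiderivative F(x) = 3*x^4/2 - 3*x^3 + 9*x^2/2 at the endpoints):
  F(1) − F(−1) = 3 − (9) = -6.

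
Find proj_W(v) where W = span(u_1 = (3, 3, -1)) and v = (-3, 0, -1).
proj_W(v) = (-24/19, -24/19, 8/19)

Set up U = [u_1 | ... | u_1] ∈ R^(3×1). The projector onto W = col(U) is P = U (U^T U)^(-1) U^T.
Compute U^T U =
  [19],
and U^T v = (-8).
Solve U^T U · c = U^T v for the coefficients: c = (-8/19). The projection is proj_W(v) = U c.
Check: (v - proj_W(v)) · u_1 = 0  (should be 0).
Result: proj_W(v) = (-24/19, -24/19, 8/19).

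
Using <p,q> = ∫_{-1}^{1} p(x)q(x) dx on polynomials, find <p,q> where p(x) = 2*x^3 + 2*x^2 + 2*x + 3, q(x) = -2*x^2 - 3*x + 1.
<p,q> = -14/3

Expand the product: p(x)·q(x) = -4*x^5 - 10*x^4 - 8*x^3 - 10*x^2 - 7*x + 3.
∫_{-1}^{1} of each monomial x^k gives [2/(k+1) if k even, 0 if k odd]. Integrating term-by-term (or equivalently evaluating the antiderivative F(x) = -2*x^6/3 - 2*x^5 - 2*x^4 - 10*x^3/3 - 7*x^2/2 + 3*x at the endpoints):
  F(1) − F(−1) = -17/2 − (-23/6) = -14/3.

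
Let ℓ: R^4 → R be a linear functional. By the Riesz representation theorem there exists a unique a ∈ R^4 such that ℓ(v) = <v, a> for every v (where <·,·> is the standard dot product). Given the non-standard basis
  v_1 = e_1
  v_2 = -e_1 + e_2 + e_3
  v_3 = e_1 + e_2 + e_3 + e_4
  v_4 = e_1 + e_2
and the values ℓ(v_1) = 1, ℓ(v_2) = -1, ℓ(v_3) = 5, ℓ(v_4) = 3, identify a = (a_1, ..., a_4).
a = (1, 2, -2, 4)

Write a = (a_1, ..., a_4) in the standard basis. For each basis vector v_i, ℓ(v_i) = <v_i, a> is a linear equation in the a_j's. Collect the n equations into a matrix system V a = ℓ, where row i of V is v_i (expressed in the standard basis). Since V is invertible (lower-triangular with 1s on the diagonal, up to permutation), solve by back-substitution:
  V =
[[1, 0, 0, 0],
 [-1, 1, 1, 0],
 [1, 1, 1, 1],
 [1, 1, 0, 0]]
  V a = (1, -1, 5, 3)
Solving gives a = (1, 2, -2, 4).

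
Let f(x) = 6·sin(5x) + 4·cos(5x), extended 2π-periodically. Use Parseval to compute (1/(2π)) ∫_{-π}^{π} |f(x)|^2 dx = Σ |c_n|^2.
Σ |c_n|^2 = 26

Expand |f|^2 and use orthogonality of {sin(nx), cos(mx)} on [-π, π]:
  ∫_{-π}^{π} sin(nx)^2 dx = π, ∫ cos(mx)^2 dx = π, and cross terms integrate to 0.
So ∫_{-π}^{π} f(x)^2 dx = 6^2 · π + 4^2 · π = (36 + 16)π.
Divide by 2π: (36 + 16)/2 = 26.
By Parseval, this equals Σ |c_n|^2.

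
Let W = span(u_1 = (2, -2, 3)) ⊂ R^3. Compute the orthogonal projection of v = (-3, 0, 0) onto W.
proj_W(v) = (-12/17, 12/17, -18/17)

Set up U = [u_1 | ... | u_1] ∈ R^(3×1). The projector onto W = col(U) is P = U (U^T U)^(-1) U^T.
Compute U^T U =
  [17],
and U^T v = (-6).
Solve U^T U · c = U^T v for the coefficients: c = (-6/17). The projection is proj_W(v) = U c.
Check: (v - proj_W(v)) · u_1 = 0  (should be 0).
Result: proj_W(v) = (-12/17, 12/17, -18/17).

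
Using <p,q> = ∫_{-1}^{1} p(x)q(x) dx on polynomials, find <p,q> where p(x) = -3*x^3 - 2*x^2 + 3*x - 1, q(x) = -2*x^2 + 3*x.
<p,q> = 16/3

Expand the product: p(x)·q(x) = 6*x^5 - 5*x^4 - 12*x^3 + 11*x^2 - 3*x.
∫_{-1}^{1} of each monomial x^k gives [2/(k+1) if k even, 0 if k odd]. Integrating term-by-term (or equivalently evaluating the antiderivative F(x) = x^6 - x^5 - 3*x^4 + 11*x^3/3 - 3*x^2/2 at the endpoints):
  F(1) − F(−1) = -5/6 − (-37/6) = 16/3.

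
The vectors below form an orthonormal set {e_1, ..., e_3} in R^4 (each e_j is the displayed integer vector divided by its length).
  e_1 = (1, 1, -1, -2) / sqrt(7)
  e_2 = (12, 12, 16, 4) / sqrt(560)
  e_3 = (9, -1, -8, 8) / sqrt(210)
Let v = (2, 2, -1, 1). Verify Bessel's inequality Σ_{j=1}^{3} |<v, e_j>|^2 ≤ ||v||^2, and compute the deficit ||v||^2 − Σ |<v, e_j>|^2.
Σ |<v, e_j>|^2 = 178/21; ||v||^2 = 10; deficit = 32/21

Write each e_j = u_j / sqrt(<u_j, u_j>) where u_j is the displayed integer vector. Then <v, e_j> = <v, u_j> / sqrt(<u_j, u_j>), so |<v, e_j>|^2 = <v, u_j>^2 / <u_j, u_j>.
Coefficients: <v, e_1> = 3/sqrt(7), <v, e_2> = 36/sqrt(560), <v, e_3> = 32/sqrt(210).
Square and sum: Σ |<v, e_j>|^2 = 178/21.
Compute ||v||^2 = v·v = 10.
Deficit = 10 − 178/21 = 32/21 ≥ 0, confirming Bessel's inequality. (The deficit equals ||v − Σ <v,e_j> e_j||^2, the squared distance from v to span{e_j}.)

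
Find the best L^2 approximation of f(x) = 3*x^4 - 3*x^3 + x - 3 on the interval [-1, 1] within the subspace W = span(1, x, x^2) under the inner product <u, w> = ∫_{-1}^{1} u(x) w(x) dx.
g(x) = 18*x^2/7 - 4*x/5 - 114/35

The best approximation g ∈ W is the orthogonal projection of f onto W. Writing g = a_0 + a_1 x + a_2 x^2, the coefficients solve the normal equations G · a = b where
  G_{ij} = <φ_i, φ_j> and b_i = <f, φ_i>, with φ_0 = 1, φ_1 = x, φ_2 = x^2.
G =
  [2, 0, 2/3]
  [0, 2/3, 0]
  [2/3, 0, 2/5],
b = (-24/5, -8/15, -8/7).
Solving gives a_0 = -114/35, a_1 = -4/5, a_2 = 18/7, so
  g(x) = 18*x^2/7 - 4*x/5 - 114/35.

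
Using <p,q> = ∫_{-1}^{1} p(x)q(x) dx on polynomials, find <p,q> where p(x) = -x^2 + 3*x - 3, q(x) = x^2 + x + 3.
<p,q> = -102/5

Expand the product: p(x)·q(x) = -x^4 + 2*x^3 - 3*x^2 + 6*x - 9.
∫_{-1}^{1} of each monomial x^k gives [2/(k+1) if k even, 0 if k odd]. Integrating term-by-term (or equivalently evaluating the antiderivative F(x) = -x^5/5 + x^4/2 - x^3 + 3*x^2 - 9*x at the endpoints):
  F(1) − F(−1) = -67/10 − (137/10) = -102/5.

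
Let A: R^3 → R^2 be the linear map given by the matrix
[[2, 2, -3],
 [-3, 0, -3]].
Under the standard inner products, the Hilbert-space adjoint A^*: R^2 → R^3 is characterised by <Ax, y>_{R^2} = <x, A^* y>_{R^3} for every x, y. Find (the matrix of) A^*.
A^* = A^T =
[[2, -3],
 [2, 0],
 [-3, -3]]

For real matrices with standard dot products, the defining identity <Ax, y> = <x, A^* y> gives (Ax)^T y = x^T (A^*) y, i.e. x^T A^T y = x^T (A^*) y. Since this holds for all x, y, we must have A^* = A^T. Therefore
A^* =
[[2, -3],
 [2, 0],
 [-3, -3]].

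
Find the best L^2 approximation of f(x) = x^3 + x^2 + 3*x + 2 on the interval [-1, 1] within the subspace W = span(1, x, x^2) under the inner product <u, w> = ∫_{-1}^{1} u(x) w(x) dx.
g(x) = x^2 + 18*x/5 + 2

The best approximation g ∈ W is the orthogonal projection of f onto W. Writing g = a_0 + a_1 x + a_2 x^2, the coefficients solve the normal equations G · a = b where
  G_{ij} = <φ_i, φ_j> and b_i = <f, φ_i>, with φ_0 = 1, φ_1 = x, φ_2 = x^2.
G =
  [2, 0, 2/3]
  [0, 2/3, 0]
  [2/3, 0, 2/5],
b = (14/3, 12/5, 26/15).
Solving gives a_0 = 2, a_1 = 18/5, a_2 = 1, so
  g(x) = x^2 + 18*x/5 + 2.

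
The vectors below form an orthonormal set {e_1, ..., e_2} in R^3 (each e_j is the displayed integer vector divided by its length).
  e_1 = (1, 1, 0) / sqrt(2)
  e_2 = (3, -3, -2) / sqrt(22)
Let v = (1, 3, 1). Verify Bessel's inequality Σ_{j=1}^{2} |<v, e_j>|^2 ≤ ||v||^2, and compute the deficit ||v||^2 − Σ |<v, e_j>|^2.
Σ |<v, e_j>|^2 = 120/11; ||v||^2 = 11; deficit = 1/11

Write each e_j = u_j / sqrt(<u_j, u_j>) where u_j is the displayed integer vector. Then <v, e_j> = <v, u_j> / sqrt(<u_j, u_j>), so |<v, e_j>|^2 = <v, u_j>^2 / <u_j, u_j>.
Coefficients: <v, e_1> = 4/sqrt(2), <v, e_2> = -8/sqrt(22).
Square and sum: Σ |<v, e_j>|^2 = 120/11.
Compute ||v||^2 = v·v = 11.
Deficit = 11 − 120/11 = 1/11 ≥ 0, confirming Bessel's inequality. (The deficit equals ||v − Σ <v,e_j> e_j||^2, the squared distance from v to span{e_j}.)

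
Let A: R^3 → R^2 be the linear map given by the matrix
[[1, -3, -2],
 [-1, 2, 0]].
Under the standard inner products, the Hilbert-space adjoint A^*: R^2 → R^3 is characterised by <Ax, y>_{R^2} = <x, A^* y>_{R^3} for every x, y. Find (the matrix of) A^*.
A^* = A^T =
[[1, -1],
 [-3, 2],
 [-2, 0]]

For real matrices with standard dot products, the defining identity <Ax, y> = <x, A^* y> gives (Ax)^T y = x^T (A^*) y, i.e. x^T A^T y = x^T (A^*) y. Since this holds for all x, y, we must have A^* = A^T. Therefore
A^* =
[[1, -1],
 [-3, 2],
 [-2, 0]].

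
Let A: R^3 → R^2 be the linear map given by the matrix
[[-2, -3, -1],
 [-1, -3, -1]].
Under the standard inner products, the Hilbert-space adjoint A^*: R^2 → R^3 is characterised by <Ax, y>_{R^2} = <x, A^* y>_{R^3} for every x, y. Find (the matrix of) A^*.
A^* = A^T =
[[-2, -1],
 [-3, -3],
 [-1, -1]]

For real matrices with standard dot products, the defining identity <Ax, y> = <x, A^* y> gives (Ax)^T y = x^T (A^*) y, i.e. x^T A^T y = x^T (A^*) y. Since this holds for all x, y, we must have A^* = A^T. Therefore
A^* =
[[-2, -1],
 [-3, -3],
 [-1, -1]].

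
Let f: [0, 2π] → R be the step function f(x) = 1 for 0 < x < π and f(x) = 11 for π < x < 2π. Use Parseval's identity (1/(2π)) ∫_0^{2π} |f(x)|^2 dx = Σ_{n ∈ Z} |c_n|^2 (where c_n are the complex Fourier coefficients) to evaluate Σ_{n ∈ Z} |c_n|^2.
Σ |c_n|^2 = 61

Parseval equates the L^2 energy of f (normalised by 1/(2π)) with the ℓ^2 sum of its Fourier coefficients: (1/(2π)) ∫_0^{2π} |f|^2 = Σ |c_n|^2.
Compute the left side: (1/(2π)) [∫_0^π 1^2 dx + ∫_π^{2π} 11^2 dx] = (1/(2π)) · (1π + 121π) = (1 + 121)/2 = 61.
So Σ_{n ∈ Z} |c_n|^2 = 61.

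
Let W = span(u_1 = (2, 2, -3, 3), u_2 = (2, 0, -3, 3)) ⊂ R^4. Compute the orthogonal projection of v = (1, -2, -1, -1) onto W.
proj_W(v) = (2/11, -2, -3/11, 3/11)

Set up U = [u_1 | ... | u_2] ∈ R^(4×2). The projector onto W = col(U) is P = U (U^T U)^(-1) U^T.
Compute U^T U =
  [26, 22]
  [22, 22],
and U^T v = (-2, 2).
Solve U^T U · c = U^T v for the coefficients: c = (-1, 12/11). The projection is proj_W(v) = U c.
Check: (v - proj_W(v)) · u_1 = 0  (should be 0).
Check: (v - proj_W(v)) · u_2 = 0  (should be 0).
Result: proj_W(v) = (2/11, -2, -3/11, 3/11).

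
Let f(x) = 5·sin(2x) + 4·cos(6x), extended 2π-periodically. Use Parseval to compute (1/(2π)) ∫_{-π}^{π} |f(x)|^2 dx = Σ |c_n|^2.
Σ |c_n|^2 = 41/2

Expand |f|^2 and use orthogonality of {sin(nx), cos(mx)} on [-π, π]:
  ∫_{-π}^{π} sin(nx)^2 dx = π, ∫ cos(mx)^2 dx = π, and cross terms integrate to 0.
So ∫_{-π}^{π} f(x)^2 dx = 5^2 · π + 4^2 · π = (25 + 16)π.
Divide by 2π: (25 + 16)/2 = 41/2.
By Parseval, this equals Σ |c_n|^2.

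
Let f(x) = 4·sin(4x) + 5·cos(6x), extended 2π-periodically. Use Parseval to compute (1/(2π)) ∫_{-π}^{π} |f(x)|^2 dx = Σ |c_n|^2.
Σ |c_n|^2 = 41/2

Expand |f|^2 and use orthogonality of {sin(nx), cos(mx)} on [-π, π]:
  ∫_{-π}^{π} sin(nx)^2 dx = π, ∫ cos(mx)^2 dx = π, and cross terms integrate to 0.
So ∫_{-π}^{π} f(x)^2 dx = 4^2 · π + 5^2 · π = (16 + 25)π.
Divide by 2π: (16 + 25)/2 = 41/2.
By Parseval, this equals Σ |c_n|^2.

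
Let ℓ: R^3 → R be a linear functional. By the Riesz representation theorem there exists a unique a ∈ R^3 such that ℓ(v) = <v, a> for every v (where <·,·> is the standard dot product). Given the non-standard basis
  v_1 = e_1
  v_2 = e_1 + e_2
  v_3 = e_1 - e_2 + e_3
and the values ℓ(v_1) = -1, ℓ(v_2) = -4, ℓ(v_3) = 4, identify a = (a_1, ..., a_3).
a = (-1, -3, 2)

Write a = (a_1, ..., a_3) in the standard basis. For each basis vector v_i, ℓ(v_i) = <v_i, a> is a linear equation in the a_j's. Collect the n equations into a matrix system V a = ℓ, where row i of V is v_i (expressed in the standard basis). Since V is invertible (lower-triangular with 1s on the diagonal, up to permutation), solve by back-substitution:
  V =
[[1, 0, 0],
 [1, 1, 0],
 [1, -1, 1]]
  V a = (-1, -4, 4)
Solving gives a = (-1, -3, 2).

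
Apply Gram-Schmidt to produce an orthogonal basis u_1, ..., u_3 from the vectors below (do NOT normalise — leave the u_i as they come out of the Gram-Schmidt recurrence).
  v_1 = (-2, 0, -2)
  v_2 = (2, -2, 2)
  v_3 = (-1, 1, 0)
Orthogonal basis:
  u_1 = (-2, 0, -2)
  u_2 = (0, -2, 0)
  u_3 = (-1/2, 0, 1/2)

Apply the Gram-Schmidt recurrence
  u_1 = v_1
  u_i = v_i − Σ_{j<i} ((v_i · u_j) / (u_j · u_j)) · u_j.

Step by step this gives:
  u_1 = (-2, 0, -2)
  u_2 = (0, -2, 0)
  u_3 = (-1/2, 0, 1/2)

Orthogonality check:
  u_2 · u_1 = 0 (should be 0)
  u_3 · u_1 = 0 (should be 0)
  u_3 · u_2 = 0 (should be 0)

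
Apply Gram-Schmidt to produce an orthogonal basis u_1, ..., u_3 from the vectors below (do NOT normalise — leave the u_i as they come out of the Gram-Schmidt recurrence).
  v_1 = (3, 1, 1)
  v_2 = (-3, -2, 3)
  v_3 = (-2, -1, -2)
Orthogonal basis:
  u_1 = (3, 1, 1)
  u_2 = (-9/11, -14/11, 41/11)
  u_3 = (20/89, -48/89, -12/89)

Apply the Gram-Schmidt recurrence
  u_1 = v_1
  u_i = v_i − Σ_{j<i} ((v_i · u_j) / (u_j · u_j)) · u_j.

Step by step this gives:
  u_1 = (3, 1, 1)
  u_2 = (-9/11, -14/11, 41/11)
  u_3 = (20/89, -48/89, -12/89)

Orthogonality check:
  u_2 · u_1 = 0 (should be 0)
  u_3 · u_1 = 0 (should be 0)
  u_3 · u_2 = 0 (should be 0)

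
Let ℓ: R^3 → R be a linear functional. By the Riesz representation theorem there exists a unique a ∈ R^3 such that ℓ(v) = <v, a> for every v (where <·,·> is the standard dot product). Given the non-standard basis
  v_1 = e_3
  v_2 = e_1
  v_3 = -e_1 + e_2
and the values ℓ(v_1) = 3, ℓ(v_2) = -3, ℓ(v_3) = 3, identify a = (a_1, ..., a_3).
a = (-3, 0, 3)

Write a = (a_1, ..., a_3) in the standard basis. For each basis vector v_i, ℓ(v_i) = <v_i, a> is a linear equation in the a_j's. Collect the n equations into a matrix system V a = ℓ, where row i of V is v_i (expressed in the standard basis). Since V is invertible (lower-triangular with 1s on the diagonal, up to permutation), solve by back-substitution:
  V =
[[0, 0, 1],
 [1, 0, 0],
 [-1, 1, 0]]
  V a = (3, -3, 3)
Solving gives a = (-3, 0, 3).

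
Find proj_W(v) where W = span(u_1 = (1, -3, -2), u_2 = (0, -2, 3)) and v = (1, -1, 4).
proj_W(v) = (-2/7, -118/91, 346/91)

Set up U = [u_1 | ... | u_2] ∈ R^(3×2). The projector onto W = col(U) is P = U (U^T U)^(-1) U^T.
Compute U^T U =
  [14, 0]
  [0, 13],
and U^T v = (-4, 14).
Solve U^T U · c = U^T v for the coefficients: c = (-2/7, 14/13). The projection is proj_W(v) = U c.
Check: (v - proj_W(v)) · u_1 = 0  (should be 0).
Check: (v - proj_W(v)) · u_2 = 0  (should be 0).
Result: proj_W(v) = (-2/7, -118/91, 346/91).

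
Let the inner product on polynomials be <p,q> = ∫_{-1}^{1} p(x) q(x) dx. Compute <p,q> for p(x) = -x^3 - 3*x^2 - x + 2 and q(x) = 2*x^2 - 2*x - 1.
<p,q> = 2/5

Expand the product: p(x)·q(x) = -2*x^5 - 4*x^4 + 5*x^3 + 9*x^2 - 3*x - 2.
∫_{-1}^{1} of each monomial x^k gives [2/(k+1) if k even, 0 if k odd]. Integrating term-by-term (or equivalently evaluating the antiderivative F(x) = -x^6/3 - 4*x^5/5 + 5*x^4/4 + 3*x^3 - 3*x^2/2 - 2*x at the endpoints):
  F(1) − F(−1) = -23/60 − (-47/60) = 2/5.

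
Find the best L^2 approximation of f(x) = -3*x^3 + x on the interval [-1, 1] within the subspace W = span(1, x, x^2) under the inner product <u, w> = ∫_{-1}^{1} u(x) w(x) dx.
g(x) = -4*x/5

The best approximation g ∈ W is the orthogonal projection of f onto W. Writing g = a_0 + a_1 x + a_2 x^2, the coefficients solve the normal equations G · a = b where
  G_{ij} = <φ_i, φ_j> and b_i = <f, φ_i>, with φ_0 = 1, φ_1 = x, φ_2 = x^2.
G =
  [2, 0, 2/3]
  [0, 2/3, 0]
  [2/3, 0, 2/5],
b = (0, -8/15, 0).
Solving gives a_0 = 0, a_1 = -4/5, a_2 = 0, so
  g(x) = -4*x/5.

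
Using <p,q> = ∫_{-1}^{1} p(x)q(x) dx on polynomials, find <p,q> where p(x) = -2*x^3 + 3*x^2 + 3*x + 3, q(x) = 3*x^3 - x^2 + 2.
<p,q> = 514/35

Expand the product: p(x)·q(x) = -6*x^6 + 11*x^5 + 6*x^4 + 2*x^3 + 3*x^2 + 6*x + 6.
∫_{-1}^{1} of each monomial x^k gives [2/(k+1) if k even, 0 if k odd]. Integrating term-by-term (or equivalently evaluating the antiderivative F(x) = -6*x^7/7 + 11*x^6/6 + 6*x^5/5 + x^4/2 + x^3 + 3*x^2 + 6*x at the endpoints):
  F(1) − F(−1) = 1331/105 − (-211/105) = 514/35.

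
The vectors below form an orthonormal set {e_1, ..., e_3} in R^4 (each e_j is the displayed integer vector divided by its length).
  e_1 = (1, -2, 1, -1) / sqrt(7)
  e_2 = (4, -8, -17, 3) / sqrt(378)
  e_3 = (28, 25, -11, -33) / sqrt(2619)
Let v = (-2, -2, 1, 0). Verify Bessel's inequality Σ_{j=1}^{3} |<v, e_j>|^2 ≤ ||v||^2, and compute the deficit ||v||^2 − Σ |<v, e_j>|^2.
Σ |<v, e_j>|^2 = 1305/194; ||v||^2 = 9; deficit = 441/194

Write each e_j = u_j / sqrt(<u_j, u_j>) where u_j is the displayed integer vector. Then <v, e_j> = <v, u_j> / sqrt(<u_j, u_j>), so |<v, e_j>|^2 = <v, u_j>^2 / <u_j, u_j>.
Coefficients: <v, e_1> = 3/sqrt(7), <v, e_2> = -9/sqrt(378), <v, e_3> = -117/sqrt(2619).
Square and sum: Σ |<v, e_j>|^2 = 1305/194.
Compute ||v||^2 = v·v = 9.
Deficit = 9 − 1305/194 = 441/194 ≥ 0, confirming Bessel's inequality. (The deficit equals ||v − Σ <v,e_j> e_j||^2, the squared distance from v to span{e_j}.)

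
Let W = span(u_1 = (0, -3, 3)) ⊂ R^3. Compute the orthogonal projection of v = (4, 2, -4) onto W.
proj_W(v) = (0, 3, -3)

Set up U = [u_1 | ... | u_1] ∈ R^(3×1). The projector onto W = col(U) is P = U (U^T U)^(-1) U^T.
Compute U^T U =
  [18],
and U^T v = (-18).
Solve U^T U · c = U^T v for the coefficients: c = (-1). The projection is proj_W(v) = U c.
Check: (v - proj_W(v)) · u_1 = 0  (should be 0).
Result: proj_W(v) = (0, 3, -3).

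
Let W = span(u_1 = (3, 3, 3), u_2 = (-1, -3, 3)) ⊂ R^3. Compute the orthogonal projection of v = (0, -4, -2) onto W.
proj_W(v) = (-15/7, -18/7, -9/7)

Set up U = [u_1 | ... | u_2] ∈ R^(3×2). The projector onto W = col(U) is P = U (U^T U)^(-1) U^T.
Compute U^T U =
  [27, -3]
  [-3, 19],
and U^T v = (-18, 6).
Solve U^T U · c = U^T v for the coefficients: c = (-9/14, 3/14). The projection is proj_W(v) = U c.
Check: (v - proj_W(v)) · u_1 = 0  (should be 0).
Check: (v - proj_W(v)) · u_2 = 0  (should be 0).
Result: proj_W(v) = (-15/7, -18/7, -9/7).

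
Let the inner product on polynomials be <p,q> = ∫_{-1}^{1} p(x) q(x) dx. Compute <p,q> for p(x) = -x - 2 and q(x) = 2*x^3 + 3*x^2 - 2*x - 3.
<p,q> = 128/15

Expand the product: p(x)·q(x) = -2*x^4 - 7*x^3 - 4*x^2 + 7*x + 6.
∫_{-1}^{1} of each monomial x^k gives [2/(k+1) if k even, 0 if k odd]. Integrating term-by-term (or equivalently evaluating the antiderivative F(x) = -2*x^5/5 - 7*x^4/4 - 4*x^3/3 + 7*x^2/2 + 6*x at the endpoints):
  F(1) − F(−1) = 361/60 − (-151/60) = 128/15.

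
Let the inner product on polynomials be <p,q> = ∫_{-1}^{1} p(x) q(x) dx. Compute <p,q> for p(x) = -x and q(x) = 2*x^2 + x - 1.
<p,q> = -2/3

Expand the product: p(x)·q(x) = -2*x^3 - x^2 + x.
∫_{-1}^{1} of each monomial x^k gives [2/(k+1) if k even, 0 if k odd]. Integrating term-by-term (or equivalently evaluating the antiderivative F(x) = -x^4/2 - x^3/3 + x^2/2 at the endpoints):
  F(1) − F(−1) = -1/3 − (1/3) = -2/3.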